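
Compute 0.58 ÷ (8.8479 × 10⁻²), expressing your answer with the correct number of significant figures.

0.58 ÷ (8.8479 × 10⁻²) = 6.55522779417…
Multiplication/division keeps the fewest significant figures: 0.58 → 2 s.f., 8.8479 × 10⁻² → 5 s.f.; limit is 2.
Rounded to 2 significant figures: 6.6.

6.6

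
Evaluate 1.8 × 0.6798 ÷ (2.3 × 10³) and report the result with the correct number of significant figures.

5.3 × 10⁻⁴

1.8 × 0.6798 ÷ (2.3 × 10³) = 0.000532017391304…
Multiplication/division keeps the fewest significant figures: 1.8 → 2 s.f., 0.6798 → 4 s.f., 2.3 × 10³ → 2 s.f.; limit is 2.
Rounded to 2 significant figures: 5.3 × 10⁻⁴.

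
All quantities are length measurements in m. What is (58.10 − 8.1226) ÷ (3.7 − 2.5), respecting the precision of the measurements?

42

58.10 − 8.1226 = 49.9774, limited to 2 d.p. → 4 s.f.; 3.7 − 2.5 = 1.2, limited to 1 d.p. → 2 s.f.
Carrying full precision, 49.9774 ÷ 1.2 = 41.6478333333…; keep min(4, 2) = 2 s.f.
Rounded to 2 significant figures: 42.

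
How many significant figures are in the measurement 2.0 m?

2.0: trailing zeros after a decimal point are significant.

2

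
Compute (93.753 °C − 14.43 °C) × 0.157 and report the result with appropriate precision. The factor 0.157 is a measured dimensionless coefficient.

93.753 °C − 14.43 °C = 79.323 °C; the difference is limited to 2 decimal places (4 s.f.).
Carrying full precision, 79.323 × 0.157 = 12.453711 °C; 0.157 has 3 s.f., so the result keeps min(4, 3) = 3 s.f.
Rounded to 3 significant figures: 12.5 °C.

12.5 °C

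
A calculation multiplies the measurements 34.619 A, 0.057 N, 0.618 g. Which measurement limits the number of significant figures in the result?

0.057 N

34.619 A → 5 s.f.; 0.057 N → 2 s.f.; 0.618 g → 3 s.f.
The fewest is 2 significant figures, from 0.057 N.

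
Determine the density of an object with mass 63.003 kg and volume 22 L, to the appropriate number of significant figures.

2.9 kg/L

density = 63.003 kg ÷ 22 L = 2.86377272727… kg/L.
63.003 has 5 significant figures; 22 has 2.
Division/multiplication keeps the fewest: 2 significant figures.
Rounded: 2.9 kg/L.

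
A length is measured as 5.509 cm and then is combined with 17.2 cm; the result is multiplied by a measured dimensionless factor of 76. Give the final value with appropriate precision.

5.509 cm + 17.2 cm = 22.709 cm; the sum is limited to 1 decimal place (3 s.f.).
Carrying full precision, 22.709 × 76 = 1725.884 cm; 76 has 2 s.f., so the result keeps min(3, 2) = 2 s.f.
Rounded to 2 significant figures: 1.7 × 10³ cm.

1.7 × 10³ cm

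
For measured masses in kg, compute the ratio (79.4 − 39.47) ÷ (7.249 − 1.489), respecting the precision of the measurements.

79.4 − 39.47 = 39.93, limited to 1 d.p. → 3 s.f.; 7.249 − 1.489 = 5.760, limited to 3 d.p. → 4 s.f.
Carrying full precision, 39.93 ÷ 5.760 = 6.93229166667…; keep min(3, 4) = 3 s.f.
Rounded to 3 significant figures: 6.93.

6.93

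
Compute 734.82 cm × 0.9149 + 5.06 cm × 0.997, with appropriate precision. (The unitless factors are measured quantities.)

734.82 × 0.9149 = 672.286818 → 672.3 cm (4 s.f., last digit at the 10^-1 place).
5.06 × 0.997 = 5.04482 → 5.04 cm (3 s.f., last digit at the 10^-2 place).
Sum: 677.331638 cm; keep the coarser place, 10^-1.
Result: 677.3 cm.

677.3 cm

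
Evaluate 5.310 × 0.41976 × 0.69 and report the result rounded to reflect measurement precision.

1.5

5.310 × 0.41976 × 0.69 = 1.537958664
Multiplication/division keeps the fewest significant figures: 5.310 → 4 s.f., 0.41976 → 5 s.f., 0.69 → 2 s.f.; limit is 2.
Rounded to 2 significant figures: 1.5.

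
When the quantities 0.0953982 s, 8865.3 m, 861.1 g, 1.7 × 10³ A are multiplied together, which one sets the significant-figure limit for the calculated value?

1.7 × 10³ A

0.0953982 s → 6 s.f.; 8865.3 m → 5 s.f.; 861.1 g → 4 s.f.; 1.7 × 10³ A → 2 s.f.
The fewest is 2 significant figures, from 1.7 × 10³ A.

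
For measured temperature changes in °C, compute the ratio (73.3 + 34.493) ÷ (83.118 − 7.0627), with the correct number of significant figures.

1.417

73.3 + 34.493 = 107.793, limited to 1 d.p. → 4 s.f.; 83.118 − 7.0627 = 76.0553, limited to 3 d.p. → 5 s.f.
Carrying full precision, 107.793 ÷ 76.0553 = 1.41729767682…; keep min(4, 5) = 4 s.f.
Rounded to 4 significant figures: 1.417.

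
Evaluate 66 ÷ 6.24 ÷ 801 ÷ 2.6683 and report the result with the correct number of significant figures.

66 ÷ 6.24 ÷ 801 ÷ 2.6683 = 0.00494871192749…
Multiplication/division keeps the fewest significant figures: 66 → 2 s.f., 6.24 → 3 s.f., 801 → 3 s.f., 2.6683 → 5 s.f.; limit is 2.
Rounded to 2 significant figures: 0.0049.

0.0049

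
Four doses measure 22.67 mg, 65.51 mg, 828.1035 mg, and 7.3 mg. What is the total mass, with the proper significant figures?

923.6 mg

22.67 mg + 65.51 mg + 828.1035 mg + 7.3 mg = 923.5835 mg.
Addition/subtraction keeps the fewest decimal places: 22.67 → 2 decimal places, 65.51 → 2 decimal places, 828.1035 → 4 decimal places, 7.3 → 1 decimal place; limit is 1.
Rounded to 1 decimal place: 923.6 mg.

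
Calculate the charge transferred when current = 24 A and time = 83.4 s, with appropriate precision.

2.0 × 10^3 C

charge transferred = 24 A × 83.4 s = 2001.6 C.
24 has 2 significant figures; 83.4 has 3.
Division/multiplication keeps the fewest: 2 significant figures.
Rounded: 2.0 × 10^3 C.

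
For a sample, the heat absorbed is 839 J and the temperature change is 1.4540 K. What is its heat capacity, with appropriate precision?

heat capacity = 839 J ÷ 1.4540 K = 577.028885832… J/K.
839 has 3 significant figures; 1.4540 has 5.
Division/multiplication keeps the fewest: 3 significant figures.
Rounded: 577 J/K.

577 J/K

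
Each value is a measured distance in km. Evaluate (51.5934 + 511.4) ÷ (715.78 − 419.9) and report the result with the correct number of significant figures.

51.5934 + 511.4 = 562.9934, limited to 1 d.p. → 4 s.f.; 715.78 − 419.9 = 295.88, limited to 1 d.p. → 4 s.f.
Carrying full precision, 562.9934 ÷ 295.88 = 1.90277612546…; keep min(4, 4) = 4 s.f.
Rounded to 4 significant figures: 1.903.

1.903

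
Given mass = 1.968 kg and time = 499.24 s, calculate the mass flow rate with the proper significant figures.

0.003942 kg/s

mass flow rate = 1.968 kg ÷ 499.24 s = 0.00394199182758… kg/s.
1.968 has 4 significant figures; 499.24 has 5.
Division/multiplication keeps the fewest: 4 significant figures.
Rounded: 0.003942 kg/s.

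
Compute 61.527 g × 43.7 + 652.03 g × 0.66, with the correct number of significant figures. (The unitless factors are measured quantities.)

61.527 × 43.7 = 2688.7299 → 2.69 × 10³ g (3 s.f., last digit at the 10^1 place).
652.03 × 0.66 = 430.3398 → 4.3 × 10² g (2 s.f., last digit at the 10^1 place).
Sum: 3119.0697 g; keep the coarser place, 10^1.
Result: 3.12 × 10³ g.

3.12 × 10³ g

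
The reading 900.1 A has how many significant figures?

900.1: zeros between nonzero digits are significant.

4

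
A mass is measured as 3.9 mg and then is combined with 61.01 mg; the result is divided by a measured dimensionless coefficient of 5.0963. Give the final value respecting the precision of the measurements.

12.7 mg

3.9 mg + 61.01 mg = 64.91 mg; the sum is limited to 1 decimal place (3 s.f.).
Carrying full precision, 64.91 ÷ 5.0963 = 12.7366913251… mg; 5.0963 has 5 s.f., so the result keeps min(3, 5) = 3 s.f.
Rounded to 3 significant figures: 12.7 mg.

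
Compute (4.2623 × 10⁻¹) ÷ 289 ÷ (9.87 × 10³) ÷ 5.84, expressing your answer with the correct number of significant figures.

2.56 × 10⁻⁸

(4.2623 × 10⁻¹) ÷ 289 ÷ (9.87 × 10³) ÷ 5.84 = 2.55868116101 × 10^-8…
Multiplication/division keeps the fewest significant figures: 4.2623 × 10⁻¹ → 5 s.f., 289 → 3 s.f., 9.87 × 10³ → 3 s.f., 5.84 → 3 s.f.; limit is 3.
Rounded to 3 significant figures: 2.56 × 10⁻⁸.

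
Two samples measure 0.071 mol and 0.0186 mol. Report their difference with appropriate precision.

0.052 mol

0.071 mol − 0.0186 mol = 0.0524 mol.
Addition/subtraction keeps the fewest decimal places: 0.071 → 3 decimal places, 0.0186 → 4 decimal places; limit is 3.
Rounded to 3 decimal places: 0.052 mol.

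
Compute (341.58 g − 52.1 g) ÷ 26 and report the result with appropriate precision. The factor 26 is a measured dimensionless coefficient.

341.58 g − 52.1 g = 289.48 g; the difference is limited to 1 decimal place (4 s.f.).
Carrying full precision, 289.48 ÷ 26 = 11.1338461538… g; 26 has 2 s.f., so the result keeps min(4, 2) = 2 s.f.
Rounded to 2 significant figures: 11 g.

11 g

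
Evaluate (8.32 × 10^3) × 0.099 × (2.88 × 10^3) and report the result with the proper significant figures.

(8.32 × 10^3) × 0.099 × (2.88 × 10^3) = 2372198.4
Multiplication/division keeps the fewest significant figures: 8.32 × 10^3 → 3 s.f., 0.099 → 2 s.f., 2.88 × 10^3 → 3 s.f.; limit is 2.
Rounded to 2 significant figures: 2.4 × 10^6.

2.4 × 10^6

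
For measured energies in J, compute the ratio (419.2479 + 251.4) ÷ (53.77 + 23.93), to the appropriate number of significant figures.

8.631

419.2479 + 251.4 = 670.6479, limited to 1 d.p. → 4 s.f.; 53.77 + 23.93 = 77.70, limited to 2 d.p. → 4 s.f.
Carrying full precision, 670.6479 ÷ 77.70 = 8.63124710425…; keep min(4, 4) = 4 s.f.
Rounded to 4 significant figures: 8.631.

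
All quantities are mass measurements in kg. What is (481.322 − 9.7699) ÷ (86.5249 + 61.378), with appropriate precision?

3.18825

481.322 − 9.7699 = 471.5521, limited to 3 d.p. → 6 s.f.; 86.5249 + 61.378 = 147.9029, limited to 3 d.p. → 6 s.f.
Carrying full precision, 471.5521 ÷ 147.9029 = 3.18825459136…; keep min(6, 6) = 6 s.f.
Rounded to 6 significant figures: 3.18825.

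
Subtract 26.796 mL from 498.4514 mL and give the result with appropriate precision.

498.4514 mL − 26.796 mL = 471.6554 mL.
Addition/subtraction keeps the fewest decimal places: 498.4514 → 4 decimal places, 26.796 → 3 decimal places; limit is 3.
Rounded to 3 decimal places: 471.655 mL.

471.655 mL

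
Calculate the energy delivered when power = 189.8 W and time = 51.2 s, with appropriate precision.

energy delivered = 189.8 W × 51.2 s = 9717.76 J.
189.8 has 4 significant figures; 51.2 has 3.
Division/multiplication keeps the fewest: 3 significant figures.
Rounded: 9.72 × 10^3 J.

9.72 × 10^3 J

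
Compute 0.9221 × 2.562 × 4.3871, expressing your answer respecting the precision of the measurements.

10.36

0.9221 × 2.562 × 4.3871 = 10.3641736594…
Multiplication/division keeps the fewest significant figures: 0.9221 → 4 s.f., 2.562 → 4 s.f., 4.3871 → 5 s.f.; limit is 4.
Rounded to 4 significant figures: 10.36.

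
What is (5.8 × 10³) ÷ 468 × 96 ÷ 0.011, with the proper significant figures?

1.1 × 10⁵

(5.8 × 10³) ÷ 468 × 96 ÷ 0.011 = 108158.508159…
Multiplication/division keeps the fewest significant figures: 5.8 × 10³ → 2 s.f., 468 → 3 s.f., 96 → 2 s.f., 0.011 → 2 s.f.; limit is 2.
Rounded to 2 significant figures: 1.1 × 10⁵.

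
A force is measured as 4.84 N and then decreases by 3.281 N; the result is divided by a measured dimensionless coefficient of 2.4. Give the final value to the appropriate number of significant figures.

0.65 N

4.84 N − 3.281 N = 1.559 N; the difference is limited to 2 decimal places (3 s.f.).
Carrying full precision, 1.559 ÷ 2.4 = 0.649583333333… N; 2.4 has 2 s.f., so the result keeps min(3, 2) = 2 s.f.
Rounded to 2 significant figures: 0.65 N.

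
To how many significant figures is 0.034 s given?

2

0.034: leading zeros are not significant.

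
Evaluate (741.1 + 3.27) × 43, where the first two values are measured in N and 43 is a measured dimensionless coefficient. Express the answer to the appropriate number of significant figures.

741.1 N + 3.27 N = 744.37 N; the sum is limited to 1 decimal place (4 s.f.).
Carrying full precision, 744.37 × 43 = 32007.91 N; 43 has 2 s.f., so the result keeps min(4, 2) = 2 s.f.
Rounded to 2 significant figures: 3.2 × 10^4 N.

3.2 × 10^4 N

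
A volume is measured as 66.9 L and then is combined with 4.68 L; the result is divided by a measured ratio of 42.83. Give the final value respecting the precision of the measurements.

1.67 L

66.9 L + 4.68 L = 71.58 L; the sum is limited to 1 decimal place (3 s.f.).
Carrying full precision, 71.58 ÷ 42.83 = 1.67125846369… L; 42.83 has 4 s.f., so the result keeps min(3, 4) = 3 s.f.
Rounded to 3 significant figures: 1.67 L.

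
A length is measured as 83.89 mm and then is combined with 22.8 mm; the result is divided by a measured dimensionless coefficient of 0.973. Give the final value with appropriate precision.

1.10 × 10² mm

83.89 mm + 22.8 mm = 106.69 mm; the sum is limited to 1 decimal place (4 s.f.).
Carrying full precision, 106.69 ÷ 0.973 = 109.650565262… mm; 0.973 has 3 s.f., so the result keeps min(4, 3) = 3 s.f.
Rounded to 3 significant figures: 1.10 × 10² mm.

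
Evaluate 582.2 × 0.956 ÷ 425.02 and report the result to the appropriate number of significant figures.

1.31

582.2 × 0.956 ÷ 425.02 = 1.30954590372…
Multiplication/division keeps the fewest significant figures: 582.2 → 4 s.f., 0.956 → 3 s.f., 425.02 → 5 s.f.; limit is 3.
Rounded to 3 significant figures: 1.31.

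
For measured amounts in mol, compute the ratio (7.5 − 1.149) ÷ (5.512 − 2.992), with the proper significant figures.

2.5

7.5 − 1.149 = 6.351, limited to 1 d.p. → 2 s.f.; 5.512 − 2.992 = 2.520, limited to 3 d.p. → 4 s.f.
Carrying full precision, 6.351 ÷ 2.520 = 2.52023809524…; keep min(2, 4) = 2 s.f.
Rounded to 2 significant figures: 2.5.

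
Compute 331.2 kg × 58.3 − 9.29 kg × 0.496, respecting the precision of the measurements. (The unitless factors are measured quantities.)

331.2 × 58.3 = 19308.96 → 1.93 × 10⁴ kg (3 s.f., last digit at the 10^2 place).
9.29 × 0.496 = 4.60784 → 4.61 kg (3 s.f., last digit at the 10^-2 place).
Difference: 19304.35216 kg; keep the coarser place, 10^2.
Result: 1.93 × 10⁴ kg.

1.93 × 10⁴ kg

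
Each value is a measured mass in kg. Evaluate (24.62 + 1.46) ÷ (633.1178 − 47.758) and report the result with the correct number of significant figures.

4.455 × 10^-2

24.62 + 1.46 = 26.08, limited to 2 d.p. → 4 s.f.; 633.1178 − 47.758 = 585.3598, limited to 3 d.p. → 6 s.f.
Carrying full precision, 26.08 ÷ 585.3598 = 0.0445537940938…; keep min(4, 6) = 4 s.f.
Rounded to 4 significant figures: 4.455 × 10^-2.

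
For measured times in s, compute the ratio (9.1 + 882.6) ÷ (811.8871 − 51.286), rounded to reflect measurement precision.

1.172

9.1 + 882.6 = 891.7, limited to 1 d.p. → 4 s.f.; 811.8871 − 51.286 = 760.6011, limited to 3 d.p. → 6 s.f.
Carrying full precision, 891.7 ÷ 760.6011 = 1.17236222772…; keep min(4, 6) = 4 s.f.
Rounded to 4 significant figures: 1.172.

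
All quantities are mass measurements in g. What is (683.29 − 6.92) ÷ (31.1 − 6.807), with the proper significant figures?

27.8

683.29 − 6.92 = 676.37, limited to 2 d.p. → 5 s.f.; 31.1 − 6.807 = 24.293, limited to 1 d.p. → 3 s.f.
Carrying full precision, 676.37 ÷ 24.293 = 27.8421767587…; keep min(5, 3) = 3 s.f.
Rounded to 3 significant figures: 27.8.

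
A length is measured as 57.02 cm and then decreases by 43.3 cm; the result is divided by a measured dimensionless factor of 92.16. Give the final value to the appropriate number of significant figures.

0.149 cm

57.02 cm − 43.3 cm = 13.72 cm; the difference is limited to 1 decimal place (3 s.f.).
Carrying full precision, 13.72 ÷ 92.16 = 0.148871527778… cm; 92.16 has 4 s.f., so the result keeps min(3, 4) = 3 s.f.
Rounded to 3 significant figures: 0.149 cm.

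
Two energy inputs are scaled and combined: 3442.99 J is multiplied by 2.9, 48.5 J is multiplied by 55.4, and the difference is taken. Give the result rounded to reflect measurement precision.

3442.99 × 2.9 = 9984.671 → 1.0 × 10^4 J (2 s.f., last digit at the 10^3 place).
48.5 × 55.4 = 2686.9 → 2.69 × 10^3 J (3 s.f., last digit at the 10^1 place).
Difference: 7297.771 J; keep the coarser place, 10^3.
Result: 7 × 10^3 J.

7 × 10^3 J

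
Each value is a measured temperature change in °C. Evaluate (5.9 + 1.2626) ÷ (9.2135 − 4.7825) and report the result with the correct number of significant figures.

1.6

5.9 + 1.2626 = 7.1626, limited to 1 d.p. → 2 s.f.; 9.2135 − 4.7825 = 4.4310, limited to 4 d.p. → 5 s.f.
Carrying full precision, 7.1626 ÷ 4.4310 = 1.61647483638…; keep min(2, 5) = 2 s.f.
Rounded to 2 significant figures: 1.6.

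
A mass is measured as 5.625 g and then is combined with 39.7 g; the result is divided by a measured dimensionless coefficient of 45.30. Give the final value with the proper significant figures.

1.00 g

5.625 g + 39.7 g = 45.325 g; the sum is limited to 1 decimal place (3 s.f.).
Carrying full precision, 45.325 ÷ 45.30 = 1.00055187638… g; 45.30 has 4 s.f., so the result keeps min(3, 4) = 3 s.f.
Rounded to 3 significant figures: 1.00 g.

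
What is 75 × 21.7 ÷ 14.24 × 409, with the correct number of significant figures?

4.7 × 10^4

75 × 21.7 ÷ 14.24 × 409 = 46744.9087079…
Multiplication/division keeps the fewest significant figures: 75 → 2 s.f., 21.7 → 3 s.f., 14.24 → 4 s.f., 409 → 3 s.f.; limit is 2.
Rounded to 2 significant figures: 4.7 × 10^4.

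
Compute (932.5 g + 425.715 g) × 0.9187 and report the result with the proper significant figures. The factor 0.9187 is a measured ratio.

932.5 g + 425.715 g = 1358.215 g; the sum is limited to 1 decimal place (5 s.f.).
Carrying full precision, 1358.215 × 0.9187 = 1247.7921205 g; 0.9187 has 4 s.f., so the result keeps min(5, 4) = 4 s.f.
Rounded to 4 significant figures: 1248 g.

1248 g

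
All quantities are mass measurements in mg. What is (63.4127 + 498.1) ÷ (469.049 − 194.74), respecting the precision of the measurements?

63.4127 + 498.1 = 561.5127, limited to 1 d.p. → 4 s.f.; 469.049 − 194.74 = 274.309, limited to 2 d.p. → 5 s.f.
Carrying full precision, 561.5127 ÷ 274.309 = 2.04700793631…; keep min(4, 5) = 4 s.f.
Rounded to 4 significant figures: 2.047.

2.047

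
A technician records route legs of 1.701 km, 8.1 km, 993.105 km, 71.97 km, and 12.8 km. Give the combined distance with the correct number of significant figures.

1087.7 km

1.701 km + 8.1 km + 993.105 km + 71.97 km + 12.8 km = 1087.676 km.
Addition/subtraction keeps the fewest decimal places: 1.701 → 3 decimal places, 8.1 → 1 decimal place, 993.105 → 3 decimal places, 71.97 → 2 decimal places, 12.8 → 1 decimal place; limit is 1.
Rounded to 1 decimal place: 1087.7 km.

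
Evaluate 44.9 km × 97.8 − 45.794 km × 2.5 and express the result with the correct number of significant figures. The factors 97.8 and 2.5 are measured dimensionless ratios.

44.9 × 97.8 = 4391.22 → 4.39 × 10^3 km (3 s.f., last digit at the 10^1 place).
45.794 × 2.5 = 114.485 → 1.1 × 10^2 km (2 s.f., last digit at the 10^1 place).
Difference: 4276.735 km; keep the coarser place, 10^1.
Result: 4.28 × 10^3 km.

4.28 × 10^3 km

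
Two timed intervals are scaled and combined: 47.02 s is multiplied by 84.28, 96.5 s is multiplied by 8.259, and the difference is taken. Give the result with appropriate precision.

47.02 × 84.28 = 3962.8456 → 3.963 × 10^3 s (4 s.f., last digit at the 10^0 place).
96.5 × 8.259 = 796.9935 → 797 s (3 s.f., last digit at the 10^0 place).
Difference: 3165.8521 s; keep the coarser place, 10^0.
Result: 3166 s.

3166 s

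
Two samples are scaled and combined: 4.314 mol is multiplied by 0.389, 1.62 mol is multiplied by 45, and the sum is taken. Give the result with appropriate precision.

75 mol

4.314 × 0.389 = 1.678146 → 1.68 mol (3 s.f., last digit at the 10^-2 place).
1.62 × 45 = 72.9 → 73 mol (2 s.f., last digit at the 10^0 place).
Sum: 74.578146 mol; keep the coarser place, 10^0.
Result: 75 mol.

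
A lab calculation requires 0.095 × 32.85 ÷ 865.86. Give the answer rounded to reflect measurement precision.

3.6 × 10⁻³

0.095 × 32.85 ÷ 865.86 = 0.00360422008177…
Multiplication/division keeps the fewest significant figures: 0.095 → 2 s.f., 32.85 → 4 s.f., 865.86 → 5 s.f.; limit is 2.
Rounded to 2 significant figures: 3.6 × 10⁻³.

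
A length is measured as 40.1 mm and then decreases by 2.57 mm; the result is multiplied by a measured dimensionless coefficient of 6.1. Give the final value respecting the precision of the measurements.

2.3 × 10^2 mm

40.1 mm − 2.57 mm = 37.53 mm; the difference is limited to 1 decimal place (3 s.f.).
Carrying full precision, 37.53 × 6.1 = 228.933 mm; 6.1 has 2 s.f., so the result keeps min(3, 2) = 2 s.f.
Rounded to 2 significant figures: 2.3 × 10^2 mm.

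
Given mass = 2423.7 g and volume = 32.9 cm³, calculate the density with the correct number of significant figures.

73.7 g/cm³

density = 2423.7 g ÷ 32.9 cm³ = 73.6686930091… g/cm³.
2423.7 has 5 significant figures; 32.9 has 3.
Division/multiplication keeps the fewest: 3 significant figures.
Rounded: 73.7 g/cm³.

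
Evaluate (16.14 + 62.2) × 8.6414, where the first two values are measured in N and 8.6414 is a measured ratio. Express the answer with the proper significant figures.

677 N

16.14 N + 62.2 N = 78.34 N; the sum is limited to 1 decimal place (3 s.f.).
Carrying full precision, 78.34 × 8.6414 = 676.967276 N; 8.6414 has 5 s.f., so the result keeps min(3, 5) = 3 s.f.
Rounded to 3 significant figures: 677 N.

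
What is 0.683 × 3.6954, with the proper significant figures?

2.52

0.683 × 3.6954 = 2.5239582
Multiplication/division keeps the fewest significant figures: 0.683 → 3 s.f., 3.6954 → 5 s.f.; limit is 3.
Rounded to 3 significant figures: 2.52.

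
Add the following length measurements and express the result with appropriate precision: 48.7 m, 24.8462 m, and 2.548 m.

76.1 m

48.7 m + 24.8462 m + 2.548 m = 76.0942 m.
Addition/subtraction keeps the fewest decimal places: 48.7 → 1 decimal place, 24.8462 → 4 decimal places, 2.548 → 3 decimal places; limit is 1.
Rounded to 1 decimal place: 76.1 m.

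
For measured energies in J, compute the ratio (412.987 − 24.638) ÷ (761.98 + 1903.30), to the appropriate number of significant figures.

412.987 − 24.638 = 388.349, limited to 3 d.p. → 6 s.f.; 761.98 + 1903.30 = 2665.28, limited to 2 d.p. → 6 s.f.
Carrying full precision, 388.349 ÷ 2665.28 = 0.145706642454…; keep min(6, 6) = 6 s.f.
Rounded to 6 significant figures: 0.145707.

0.145707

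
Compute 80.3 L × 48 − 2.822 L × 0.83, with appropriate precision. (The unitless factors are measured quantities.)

3.9 × 10³ L

80.3 × 48 = 3854.4 → 3.9 × 10³ L (2 s.f., last digit at the 10^2 place).
2.822 × 0.83 = 2.34226 → 2.3 L (2 s.f., last digit at the 10^-1 place).
Difference: 3852.05774 L; keep the coarser place, 10^2.
Result: 3.9 × 10³ L.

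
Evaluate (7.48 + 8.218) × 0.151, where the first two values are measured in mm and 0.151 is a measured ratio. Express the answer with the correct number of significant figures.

7.48 mm + 8.218 mm = 15.698 mm; the sum is limited to 2 decimal places (4 s.f.).
Carrying full precision, 15.698 × 0.151 = 2.370398 mm; 0.151 has 3 s.f., so the result keeps min(4, 3) = 3 s.f.
Rounded to 3 significant figures: 2.37 mm.

2.37 mm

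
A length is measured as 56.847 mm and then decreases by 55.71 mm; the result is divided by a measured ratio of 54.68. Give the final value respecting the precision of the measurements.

56.847 mm − 55.71 mm = 1.137 mm; the difference is limited to 2 decimal places (3 s.f.).
Carrying full precision, 1.137 ÷ 54.68 = 0.0207937088515… mm; 54.68 has 4 s.f., so the result keeps min(3, 4) = 3 s.f.
Rounded to 3 significant figures: 2.08 × 10⁻² mm.

2.08 × 10⁻² mm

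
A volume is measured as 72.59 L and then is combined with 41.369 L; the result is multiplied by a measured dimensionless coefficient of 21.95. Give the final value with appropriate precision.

2501 L

72.59 L + 41.369 L = 113.959 L; the sum is limited to 2 decimal places (5 s.f.).
Carrying full precision, 113.959 × 21.95 = 2501.40005 L; 21.95 has 4 s.f., so the result keeps min(5, 4) = 4 s.f.
Rounded to 4 significant figures: 2501 L.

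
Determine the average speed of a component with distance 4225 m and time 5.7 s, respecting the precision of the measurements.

average speed = 4225 m ÷ 5.7 s = 741.228070175… m/s.
4225 has 4 significant figures; 5.7 has 2.
Division/multiplication keeps the fewest: 2 significant figures.
Rounded: 7.4 × 10^2 m/s.

7.4 × 10^2 m/s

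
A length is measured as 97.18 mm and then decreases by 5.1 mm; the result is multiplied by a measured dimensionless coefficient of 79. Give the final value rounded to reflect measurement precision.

7.3 × 10³ mm

97.18 mm − 5.1 mm = 92.08 mm; the difference is limited to 1 decimal place (3 s.f.).
Carrying full precision, 92.08 × 79 = 7274.32 mm; 79 has 2 s.f., so the result keeps min(3, 2) = 2 s.f.
Rounded to 2 significant figures: 7.3 × 10³ mm.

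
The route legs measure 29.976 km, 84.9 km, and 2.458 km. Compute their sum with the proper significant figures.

117.3 km

29.976 km + 84.9 km + 2.458 km = 117.334 km.
Addition/subtraction keeps the fewest decimal places: 29.976 → 3 decimal places, 84.9 → 1 decimal place, 2.458 → 3 decimal places; limit is 1.
Rounded to 1 decimal place: 117.3 km.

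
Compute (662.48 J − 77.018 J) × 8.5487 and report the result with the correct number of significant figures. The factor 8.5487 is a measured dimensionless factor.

662.48 J − 77.018 J = 585.462 J; the difference is limited to 2 decimal places (5 s.f.).
Carrying full precision, 585.462 × 8.5487 = 5004.9389994 J; 8.5487 has 5 s.f., so the result keeps min(5, 5) = 5 s.f.
Rounded to 5 significant figures: 5004.9 J.

5004.9 J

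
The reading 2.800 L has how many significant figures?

2.800: trailing zeros after a decimal point are significant.

4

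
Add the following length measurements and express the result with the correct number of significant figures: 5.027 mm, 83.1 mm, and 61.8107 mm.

149.9 mm

5.027 mm + 83.1 mm + 61.8107 mm = 149.9377 mm.
Addition/subtraction keeps the fewest decimal places: 5.027 → 3 decimal places, 83.1 → 1 decimal place, 61.8107 → 4 decimal places; limit is 1.
Rounded to 1 decimal place: 149.9 mm.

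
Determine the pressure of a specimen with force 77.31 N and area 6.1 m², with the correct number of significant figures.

13 Pa

pressure = 77.31 N ÷ 6.1 m² = 12.6737704918… Pa.
77.31 has 4 significant figures; 6.1 has 2.
Division/multiplication keeps the fewest: 2 significant figures.
Rounded: 13 Pa.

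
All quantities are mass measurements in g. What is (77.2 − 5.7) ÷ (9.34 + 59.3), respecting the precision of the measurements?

1.04

77.2 − 5.7 = 71.5, limited to 1 d.p. → 3 s.f.; 9.34 + 59.3 = 68.64, limited to 1 d.p. → 3 s.f.
Carrying full precision, 71.5 ÷ 68.64 = 1.04166666667…; keep min(3, 3) = 3 s.f.
Rounded to 3 significant figures: 1.04.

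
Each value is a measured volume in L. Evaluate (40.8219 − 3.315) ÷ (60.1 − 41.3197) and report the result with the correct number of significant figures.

40.8219 − 3.315 = 37.5069, limited to 3 d.p. → 5 s.f.; 60.1 − 41.3197 = 18.7803, limited to 1 d.p. → 3 s.f.
Carrying full precision, 37.5069 ÷ 18.7803 = 1.99714062076…; keep min(5, 3) = 3 s.f.
Rounded to 3 significant figures: 2.00.

2.00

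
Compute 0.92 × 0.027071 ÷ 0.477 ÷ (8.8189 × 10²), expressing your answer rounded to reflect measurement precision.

5.9 × 10⁻⁵

0.92 × 0.027071 ÷ 0.477 ÷ (8.8189 × 10²) = 0.0000592051286458…
Multiplication/division keeps the fewest significant figures: 0.92 → 2 s.f., 0.027071 → 5 s.f., 0.477 → 3 s.f., 8.8189 × 10² → 5 s.f.; limit is 2.
Rounded to 2 significant figures: 5.9 × 10⁻⁵.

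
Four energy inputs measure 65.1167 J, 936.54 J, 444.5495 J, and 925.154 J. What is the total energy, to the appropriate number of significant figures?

2371.36 J

65.1167 J + 936.54 J + 444.5495 J + 925.154 J = 2371.3602 J.
Addition/subtraction keeps the fewest decimal places: 65.1167 → 4 decimal places, 936.54 → 2 decimal places, 444.5495 → 4 decimal places, 925.154 → 3 decimal places; limit is 2.
Rounded to 2 decimal places: 2371.36 J.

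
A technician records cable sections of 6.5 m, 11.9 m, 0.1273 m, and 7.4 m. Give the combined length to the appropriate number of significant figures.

6.5 m + 11.9 m + 0.1273 m + 7.4 m = 25.9273 m.
Addition/subtraction keeps the fewest decimal places: 6.5 → 1 decimal place, 11.9 → 1 decimal place, 0.1273 → 4 decimal places, 7.4 → 1 decimal place; limit is 1.
Rounded to 1 decimal place: 25.9 m.

25.9 m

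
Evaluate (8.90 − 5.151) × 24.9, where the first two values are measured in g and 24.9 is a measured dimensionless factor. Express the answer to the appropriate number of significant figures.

8.90 g − 5.151 g = 3.749 g; the difference is limited to 2 decimal places (3 s.f.).
Carrying full precision, 3.749 × 24.9 = 93.3501 g; 24.9 has 3 s.f., so the result keeps min(3, 3) = 3 s.f.
Rounded to 3 significant figures: 93.4 g.

93.4 g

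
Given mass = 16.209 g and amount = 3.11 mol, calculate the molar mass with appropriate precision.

5.21 g/mol

molar mass = 16.209 g ÷ 3.11 mol = 5.21189710611… g/mol.
16.209 has 5 significant figures; 3.11 has 3.
Division/multiplication keeps the fewest: 3 significant figures.
Rounded: 5.21 g/mol.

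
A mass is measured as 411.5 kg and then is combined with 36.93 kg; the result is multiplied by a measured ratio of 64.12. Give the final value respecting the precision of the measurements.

2.875 × 10⁴ kg

411.5 kg + 36.93 kg = 448.43 kg; the sum is limited to 1 decimal place (4 s.f.).
Carrying full precision, 448.43 × 64.12 = 28753.3316 kg; 64.12 has 4 s.f., so the result keeps min(4, 4) = 4 s.f.
Rounded to 4 significant figures: 2.875 × 10⁴ kg.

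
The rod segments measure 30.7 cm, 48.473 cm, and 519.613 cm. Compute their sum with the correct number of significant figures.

30.7 cm + 48.473 cm + 519.613 cm = 598.786 cm.
Addition/subtraction keeps the fewest decimal places: 30.7 → 1 decimal place, 48.473 → 3 decimal places, 519.613 → 3 decimal places; limit is 1.
Rounded to 1 decimal place: 598.8 cm.

598.8 cm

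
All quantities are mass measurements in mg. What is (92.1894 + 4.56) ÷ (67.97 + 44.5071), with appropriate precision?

0.8602

92.1894 + 4.56 = 96.7494, limited to 2 d.p. → 4 s.f.; 67.97 + 44.5071 = 112.4771, limited to 2 d.p. → 5 s.f.
Carrying full precision, 96.7494 ÷ 112.4771 = 0.860169759…; keep min(4, 5) = 4 s.f.
Rounded to 4 significant figures: 0.8602.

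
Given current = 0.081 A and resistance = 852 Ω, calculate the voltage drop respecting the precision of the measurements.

voltage drop = 0.081 A × 852 Ω = 69.012 V.
0.081 has 2 significant figures; 852 has 3.
Division/multiplication keeps the fewest: 2 significant figures.
Rounded: 69 V.

69 V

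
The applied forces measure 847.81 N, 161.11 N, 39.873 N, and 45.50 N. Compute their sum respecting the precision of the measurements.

847.81 N + 161.11 N + 39.873 N + 45.50 N = 1094.293 N.
Addition/subtraction keeps the fewest decimal places: 847.81 → 2 decimal places, 161.11 → 2 decimal places, 39.873 → 3 decimal places, 45.50 → 2 decimal places; limit is 2.
Rounded to 2 decimal places: 1094.29 N.

1094.29 N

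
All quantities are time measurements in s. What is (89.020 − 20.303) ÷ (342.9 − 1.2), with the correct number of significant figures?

89.020 − 20.303 = 68.717, limited to 3 d.p. → 5 s.f.; 342.9 − 1.2 = 341.7, limited to 1 d.p. → 4 s.f.
Carrying full precision, 68.717 ÷ 341.7 = 0.201103306994…; keep min(5, 4) = 4 s.f.
Rounded to 4 significant figures: 0.2011.

0.2011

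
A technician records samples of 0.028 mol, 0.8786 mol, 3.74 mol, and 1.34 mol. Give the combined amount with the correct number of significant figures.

5.99 mol

0.028 mol + 0.8786 mol + 3.74 mol + 1.34 mol = 5.9866 mol.
Addition/subtraction keeps the fewest decimal places: 0.028 → 3 decimal places, 0.8786 → 4 decimal places, 3.74 → 2 decimal places, 1.34 → 2 decimal places; limit is 2.
Rounded to 2 decimal places: 5.99 mol.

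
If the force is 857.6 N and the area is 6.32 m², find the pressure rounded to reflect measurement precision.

pressure = 857.6 N ÷ 6.32 m² = 135.696202532… Pa.
857.6 has 4 significant figures; 6.32 has 3.
Division/multiplication keeps the fewest: 3 significant figures.
Rounded: 136 Pa.

136 Pa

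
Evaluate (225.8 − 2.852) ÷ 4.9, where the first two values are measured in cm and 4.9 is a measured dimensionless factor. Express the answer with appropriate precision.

225.8 cm − 2.852 cm = 222.948 cm; the difference is limited to 1 decimal place (4 s.f.).
Carrying full precision, 222.948 ÷ 4.9 = 45.4995918367… cm; 4.9 has 2 s.f., so the result keeps min(4, 2) = 2 s.f.
Rounded to 2 significant figures: 45 cm.

45 cm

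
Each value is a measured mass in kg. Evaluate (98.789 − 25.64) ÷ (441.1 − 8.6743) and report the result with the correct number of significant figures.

0.1692

98.789 − 25.64 = 73.149, limited to 2 d.p. → 4 s.f.; 441.1 − 8.6743 = 432.4257, limited to 1 d.p. → 4 s.f.
Carrying full precision, 73.149 ÷ 432.4257 = 0.169159696105…; keep min(4, 4) = 4 s.f.
Rounded to 4 significant figures: 0.1692.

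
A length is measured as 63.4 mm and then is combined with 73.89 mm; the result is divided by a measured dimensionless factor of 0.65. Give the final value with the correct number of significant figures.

63.4 mm + 73.89 mm = 137.29 mm; the sum is limited to 1 decimal place (4 s.f.).
Carrying full precision, 137.29 ÷ 0.65 = 211.215384615… mm; 0.65 has 2 s.f., so the result keeps min(4, 2) = 2 s.f.
Rounded to 2 significant figures: 2.1 × 10^2 mm.

2.1 × 10^2 mm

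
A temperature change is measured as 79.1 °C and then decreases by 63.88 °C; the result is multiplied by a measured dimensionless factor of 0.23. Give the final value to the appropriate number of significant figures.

3.5 °C

79.1 °C − 63.88 °C = 15.22 °C; the difference is limited to 1 decimal place (3 s.f.).
Carrying full precision, 15.22 × 0.23 = 3.5006 °C; 0.23 has 2 s.f., so the result keeps min(3, 2) = 2 s.f.
Rounded to 2 significant figures: 3.5 °C.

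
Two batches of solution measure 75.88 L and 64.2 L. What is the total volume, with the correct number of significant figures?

75.88 L + 64.2 L = 140.08 L.
Addition/subtraction keeps the fewest decimal places: 75.88 → 2 decimal places, 64.2 → 1 decimal place; limit is 1.
Rounded to 1 decimal place: 1.401 × 10^2 L.

1.401 × 10^2 L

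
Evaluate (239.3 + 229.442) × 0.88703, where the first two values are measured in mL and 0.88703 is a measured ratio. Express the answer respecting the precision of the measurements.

239.3 mL + 229.442 mL = 468.742 mL; the sum is limited to 1 decimal place (4 s.f.).
Carrying full precision, 468.742 × 0.88703 = 415.78821626 mL; 0.88703 has 5 s.f., so the result keeps min(4, 5) = 4 s.f.
Rounded to 4 significant figures: 415.8 mL.

415.8 mL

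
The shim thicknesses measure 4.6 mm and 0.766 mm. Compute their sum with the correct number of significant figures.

4.6 mm + 0.766 mm = 5.366 mm.
Addition/subtraction keeps the fewest decimal places: 4.6 → 1 decimal place, 0.766 → 3 decimal places; limit is 1.
Rounded to 1 decimal place: 5.4 mm.

5.4 mm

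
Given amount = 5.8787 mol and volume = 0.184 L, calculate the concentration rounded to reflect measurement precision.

31.9 mol/L

concentration = 5.8787 mol ÷ 0.184 L = 31.9494565217… mol/L.
5.8787 has 5 significant figures; 0.184 has 3.
Division/multiplication keeps the fewest: 3 significant figures.
Rounded: 31.9 mol/L.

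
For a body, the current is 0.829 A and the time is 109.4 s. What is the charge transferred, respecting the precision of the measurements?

90.7 C

charge transferred = 0.829 A × 109.4 s = 90.6926 C.
0.829 has 3 significant figures; 109.4 has 4.
Division/multiplication keeps the fewest: 3 significant figures.
Rounded: 90.7 C.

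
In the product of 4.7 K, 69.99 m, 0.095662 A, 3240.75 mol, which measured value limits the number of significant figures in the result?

4.7 K → 2 s.f.; 69.99 m → 4 s.f.; 0.095662 A → 5 s.f.; 3240.75 mol → 6 s.f.
The fewest is 2 significant figures, from 4.7 K.

4.7 K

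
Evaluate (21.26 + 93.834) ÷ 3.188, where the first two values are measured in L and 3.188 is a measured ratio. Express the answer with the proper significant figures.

36.10 L

21.26 L + 93.834 L = 115.094 L; the sum is limited to 2 decimal places (5 s.f.).
Carrying full precision, 115.094 ÷ 3.188 = 36.1022584693… L; 3.188 has 4 s.f., so the result keeps min(5, 4) = 4 s.f.
Rounded to 4 significant figures: 36.10 L.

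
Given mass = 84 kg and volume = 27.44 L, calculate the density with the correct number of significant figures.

3.1 kg/L

density = 84 kg ÷ 27.44 L = 3.0612244898… kg/L.
84 has 2 significant figures; 27.44 has 4.
Division/multiplication keeps the fewest: 2 significant figures.
Rounded: 3.1 kg/L.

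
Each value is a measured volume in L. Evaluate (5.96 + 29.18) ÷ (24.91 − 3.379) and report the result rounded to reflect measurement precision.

5.96 + 29.18 = 35.14, limited to 2 d.p. → 4 s.f.; 24.91 − 3.379 = 21.531, limited to 2 d.p. → 4 s.f.
Carrying full precision, 35.14 ÷ 21.531 = 1.63206539408…; keep min(4, 4) = 4 s.f.
Rounded to 4 significant figures: 1.632.

1.632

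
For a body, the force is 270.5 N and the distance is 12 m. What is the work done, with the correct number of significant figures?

3.2 × 10³ J

work done = 270.5 N × 12 m = 3246 J.
270.5 has 4 significant figures; 12 has 2.
Division/multiplication keeps the fewest: 2 significant figures.
Rounded: 3.2 × 10³ J.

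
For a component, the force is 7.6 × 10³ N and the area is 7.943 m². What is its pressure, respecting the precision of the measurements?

9.6 × 10² Pa

pressure = 7.6 × 10³ N ÷ 7.943 m² = 956.817323429… Pa.
7.6 × 10³ has 2 significant figures; 7.943 has 4.
Division/multiplication keeps the fewest: 2 significant figures.
Rounded: 9.6 × 10² Pa.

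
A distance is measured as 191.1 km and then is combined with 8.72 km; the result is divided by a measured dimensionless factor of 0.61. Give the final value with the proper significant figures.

3.3 × 10^2 km

191.1 km + 8.72 km = 199.82 km; the sum is limited to 1 decimal place (4 s.f.).
Carrying full precision, 199.82 ÷ 0.61 = 327.573770492… km; 0.61 has 2 s.f., so the result keeps min(4, 2) = 2 s.f.
Rounded to 2 significant figures: 3.3 × 10^2 km.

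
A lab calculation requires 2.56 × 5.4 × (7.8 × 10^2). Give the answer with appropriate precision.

1.1 × 10^4

2.56 × 5.4 × (7.8 × 10^2) = 10782.72
Multiplication/division keeps the fewest significant figures: 2.56 → 3 s.f., 5.4 → 2 s.f., 7.8 × 10^2 → 2 s.f.; limit is 2.
Rounded to 2 significant figures: 1.1 × 10^4.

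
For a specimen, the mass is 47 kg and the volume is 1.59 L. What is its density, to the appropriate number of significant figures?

density = 47 kg ÷ 1.59 L = 29.5597484277… kg/L.
47 has 2 significant figures; 1.59 has 3.
Division/multiplication keeps the fewest: 2 significant figures.
Rounded: 30. kg/L.

30. kg/L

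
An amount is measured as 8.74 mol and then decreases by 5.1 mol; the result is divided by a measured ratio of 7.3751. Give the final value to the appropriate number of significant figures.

8.74 mol − 5.1 mol = 3.64 mol; the difference is limited to 1 decimal place (2 s.f.).
Carrying full precision, 3.64 ÷ 7.3751 = 0.493552629795… mol; 7.3751 has 5 s.f., so the result keeps min(2, 5) = 2 s.f.
Rounded to 2 significant figures: 0.49 mol.

0.49 mol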